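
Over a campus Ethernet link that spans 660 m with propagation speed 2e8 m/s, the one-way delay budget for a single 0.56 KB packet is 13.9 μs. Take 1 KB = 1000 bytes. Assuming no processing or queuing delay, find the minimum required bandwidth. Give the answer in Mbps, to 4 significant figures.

422.6 Mbps

L = 4480 bits.
Propagation delay = 660 / 200000000 = 3.3 μs.
Transmission budget = 13.9 − 3.3 = 10.6 μs.
R ≥ L / t_tx = 4480 bits / 1.06e-05 s = 422.6 Mbps.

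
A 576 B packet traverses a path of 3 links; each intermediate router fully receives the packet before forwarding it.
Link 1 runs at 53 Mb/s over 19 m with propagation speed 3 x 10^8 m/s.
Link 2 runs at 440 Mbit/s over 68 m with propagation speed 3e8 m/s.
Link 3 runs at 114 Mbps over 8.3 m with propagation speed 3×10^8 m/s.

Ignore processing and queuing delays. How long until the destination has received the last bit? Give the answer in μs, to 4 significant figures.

138.2 μs

L = 576 × 8 = 4608 bits.
Transmission delays (L/R per hop): 86.9434, 10.4727, 40.4211 μs; sum = 137.837 μs.
Propagation delays (d/s per hop): 0.0633333, 0.226667, 0.0276667 μs; sum = 0.317667 μs.
End-to-end = 138.2 μs.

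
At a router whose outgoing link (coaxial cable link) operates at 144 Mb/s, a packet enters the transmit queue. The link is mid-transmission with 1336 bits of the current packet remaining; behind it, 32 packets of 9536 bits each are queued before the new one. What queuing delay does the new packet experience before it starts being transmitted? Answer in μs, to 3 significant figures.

Each queued packet: L/R = 9536/144000000 = 66.2222 μs.
32 queued → 2119.11 μs.
Plus remaining 1336 bits of current packet: 9.27778 μs.
Queuing delay = 2130 μs.

2130 μs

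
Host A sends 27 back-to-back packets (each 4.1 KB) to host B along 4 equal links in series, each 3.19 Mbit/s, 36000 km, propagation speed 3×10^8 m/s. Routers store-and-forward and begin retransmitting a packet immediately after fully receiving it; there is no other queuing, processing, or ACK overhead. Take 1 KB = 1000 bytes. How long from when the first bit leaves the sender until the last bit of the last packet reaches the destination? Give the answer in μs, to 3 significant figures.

788000 μs

Per-hop transmission t_tx = L/R = 32800/3190000 = 10282.1 μs.
Per-hop propagation t_prop = 36000000/300000000 = 120000 μs.
Pipeline fill: first packet needs 4·t_tx to clear all hops; remaining 26 packets each add one t_tx.
Total = (4+27-1)·t_tx + 4·t_prop = 30·10282.1 + 4·120000 = 788000 μs.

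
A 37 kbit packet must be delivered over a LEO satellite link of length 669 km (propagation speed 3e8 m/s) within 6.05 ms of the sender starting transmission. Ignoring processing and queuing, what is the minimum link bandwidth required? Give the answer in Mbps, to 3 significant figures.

Propagation delay = 669000 / 300000000 = 2.23 ms.
Transmission budget = 6.05 − 2.23 = 3.82 ms.
R ≥ L / t_tx = 37000 bits / 0.00382 s = 9.69 Mbps.

9.69 Mbps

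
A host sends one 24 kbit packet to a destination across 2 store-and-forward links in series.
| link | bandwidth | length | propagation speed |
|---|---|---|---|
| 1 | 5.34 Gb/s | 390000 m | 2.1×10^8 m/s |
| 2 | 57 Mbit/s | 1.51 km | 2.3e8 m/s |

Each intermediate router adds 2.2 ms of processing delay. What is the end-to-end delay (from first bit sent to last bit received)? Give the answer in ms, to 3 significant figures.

4.49 ms

L = 24000 bits.
Transmission delays (L/R per hop): 0.00449438, 0.421053 ms; sum = 0.425547 ms.
Propagation delays (d/s per hop): 1.85714, 0.00656522 ms; sum = 1.86371 ms.
Processing at 1 router(s): 1 × 2.2 ms = 2.2 ms.
End-to-end = 4.49 ms.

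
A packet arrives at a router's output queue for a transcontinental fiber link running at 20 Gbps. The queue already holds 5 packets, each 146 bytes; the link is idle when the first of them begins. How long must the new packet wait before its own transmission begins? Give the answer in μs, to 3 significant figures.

0.292 μs

Each queued packet: L/R = 1168/20000000000 = 0.0584 μs.
5 queued → 0.292 μs.
Queuing delay = 0.292 μs.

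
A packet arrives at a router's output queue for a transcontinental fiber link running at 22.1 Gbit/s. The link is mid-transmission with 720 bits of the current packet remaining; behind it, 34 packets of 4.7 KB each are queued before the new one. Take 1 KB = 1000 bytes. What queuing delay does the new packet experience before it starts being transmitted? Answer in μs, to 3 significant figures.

57.9 μs

Each queued packet: L/R = 37600/22100000000 = 1.70136 μs.
34 queued → 57.8462 μs.
Plus remaining 720 bits of current packet: 0.0325792 μs.
Queuing delay = 57.9 μs.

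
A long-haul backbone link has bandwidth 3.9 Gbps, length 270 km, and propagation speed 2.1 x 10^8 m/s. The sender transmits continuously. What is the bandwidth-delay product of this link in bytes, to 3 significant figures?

627000 bytes

Propagation delay = 270000 / 210000000 = 0.00128571 s.
BDP = R × t_prop = 3900000000 × 0.00128571 = 5014290 bits.
In bytes: 5014290/8 = 627000 bytes.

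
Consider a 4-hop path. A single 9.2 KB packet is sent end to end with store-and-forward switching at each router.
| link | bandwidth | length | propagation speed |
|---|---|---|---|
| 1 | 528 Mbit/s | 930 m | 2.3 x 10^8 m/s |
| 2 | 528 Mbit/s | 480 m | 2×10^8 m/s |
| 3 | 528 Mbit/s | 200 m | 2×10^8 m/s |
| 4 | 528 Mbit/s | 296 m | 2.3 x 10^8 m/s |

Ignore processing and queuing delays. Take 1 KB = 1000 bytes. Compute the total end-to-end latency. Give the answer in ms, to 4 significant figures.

0.5663 ms

L = 73600 bits.
Transmission delay per hop = L/R = 73600/528000000 = 0.139394 ms; 4 hops → 0.557576 ms.
Propagation delays (d/s per hop): 0.00404348, 0.0024, 0.001, 0.00128696 ms; sum = 0.00873043 ms.
End-to-end = 0.5663 ms.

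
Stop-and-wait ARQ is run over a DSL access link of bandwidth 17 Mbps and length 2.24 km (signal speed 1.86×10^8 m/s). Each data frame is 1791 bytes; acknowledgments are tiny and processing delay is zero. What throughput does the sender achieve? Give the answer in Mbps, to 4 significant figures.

t_tx = L/R = 14328/17000000 = 0.000842824 s.
t_prop = 2240/186000000 = 1.2043e-05 s; RTT = 2.4086e-05 s.
Cycle = t_tx + RTT = 0.00086691 s.
Throughput = L / cycle = 14328 / 0.00086691 = 16.53 Mbps.

16.53 Mbps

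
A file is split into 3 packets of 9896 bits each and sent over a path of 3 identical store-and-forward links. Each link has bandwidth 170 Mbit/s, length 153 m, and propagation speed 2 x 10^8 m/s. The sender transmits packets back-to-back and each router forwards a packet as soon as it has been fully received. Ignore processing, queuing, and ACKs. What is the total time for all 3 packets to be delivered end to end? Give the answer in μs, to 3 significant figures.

Per-hop transmission t_tx = L/R = 9896/170000000 = 58.2118 μs.
Per-hop propagation t_prop = 153/200000000 = 0.765 μs.
Pipeline fill: first packet needs 3·t_tx to clear all hops; remaining 2 packets each add one t_tx.
Total = (3+3-1)·t_tx + 3·t_prop = 5·58.2118 + 3·0.765 = 293 μs.

293 μs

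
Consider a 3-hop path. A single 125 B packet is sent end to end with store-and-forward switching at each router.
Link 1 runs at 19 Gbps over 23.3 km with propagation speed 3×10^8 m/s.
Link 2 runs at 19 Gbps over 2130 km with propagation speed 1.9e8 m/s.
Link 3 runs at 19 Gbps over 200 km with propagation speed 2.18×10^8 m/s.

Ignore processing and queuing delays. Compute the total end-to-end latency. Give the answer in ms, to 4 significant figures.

L = 125 × 8 = 1000 bits.
Transmission delay per hop = L/R = 1000/19000000000 = 5.26316e-05 ms; 3 hops → 0.000157895 ms.
Propagation delays (d/s per hop): 0.0776667, 11.2105, 0.917431 ms; sum = 12.2056 ms.
End-to-end = 12.21 ms.

12.21 ms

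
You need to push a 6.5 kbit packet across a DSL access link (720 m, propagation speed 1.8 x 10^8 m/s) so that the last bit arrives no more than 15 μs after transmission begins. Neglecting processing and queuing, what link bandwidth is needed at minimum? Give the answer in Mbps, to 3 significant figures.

591 Mbps

Propagation delay = 720 / 180000000 = 4 μs.
Transmission budget = 15 − 4 = 11 μs.
R ≥ L / t_tx = 6500 bits / 1.1e-05 s = 591 Mbps.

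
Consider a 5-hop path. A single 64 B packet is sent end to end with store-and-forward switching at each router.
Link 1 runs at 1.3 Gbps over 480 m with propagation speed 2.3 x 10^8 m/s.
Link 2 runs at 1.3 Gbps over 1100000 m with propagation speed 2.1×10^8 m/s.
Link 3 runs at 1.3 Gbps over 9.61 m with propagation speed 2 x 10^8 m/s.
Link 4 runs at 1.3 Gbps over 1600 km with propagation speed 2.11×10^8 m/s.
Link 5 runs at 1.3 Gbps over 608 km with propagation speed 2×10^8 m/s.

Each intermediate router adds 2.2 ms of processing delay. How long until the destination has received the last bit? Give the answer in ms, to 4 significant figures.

24.67 ms

L = 64 × 8 = 512 bits.
Transmission delay per hop = L/R = 512/1300000000 = 0.000393846 ms; 5 hops → 0.00196923 ms.
Propagation delays (d/s per hop): 0.00208696, 5.2381, 4.805e-05, 7.58294, 3.04 ms; sum = 15.8632 ms.
Processing at 4 router(s): 4 × 2.2 ms = 8.8 ms.
End-to-end = 24.67 ms.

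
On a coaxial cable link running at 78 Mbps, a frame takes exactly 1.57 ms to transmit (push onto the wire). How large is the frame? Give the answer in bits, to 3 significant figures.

L = R × t_tx = 78000000 b/s × 0.00157 s = 122460 bits.

122000 bits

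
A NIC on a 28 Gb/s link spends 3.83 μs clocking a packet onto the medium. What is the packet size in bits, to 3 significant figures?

107000 bits

L = R × t_tx = 28000000000 b/s × 3.83e-06 s = 107240 bits.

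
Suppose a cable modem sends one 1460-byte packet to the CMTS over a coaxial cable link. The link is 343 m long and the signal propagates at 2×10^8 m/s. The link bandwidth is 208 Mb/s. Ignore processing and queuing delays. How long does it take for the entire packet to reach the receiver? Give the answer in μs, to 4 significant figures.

L = 1460 × 8 = 11680 bits.
Transmission delay = L/R = 11680 / 208000000 = 56.1538 μs.
Propagation delay = d/s = 343 m / 200000000 m/s = 1.715 μs.
Total = 57.87 μs.

57.87 μs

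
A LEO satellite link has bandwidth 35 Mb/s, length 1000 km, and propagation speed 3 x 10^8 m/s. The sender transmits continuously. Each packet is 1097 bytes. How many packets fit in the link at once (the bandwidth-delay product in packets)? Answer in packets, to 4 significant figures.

13.29 packets

Propagation delay = 1000000 / 300000000 = 0.00333333 s.
BDP = R × t_prop = 35000000 × 0.00333333 = 116667 bits.
In packets of 8776 bits: 13.29 packets.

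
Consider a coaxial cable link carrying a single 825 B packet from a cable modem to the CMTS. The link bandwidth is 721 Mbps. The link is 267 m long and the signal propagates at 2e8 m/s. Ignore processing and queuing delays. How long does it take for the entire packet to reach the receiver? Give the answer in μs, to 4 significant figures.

L = 825 × 8 = 6600 bits.
Transmission delay = L/R = 6600 / 721000000 = 9.15395 μs.
Propagation delay = d/s = 267 m / 200000000 m/s = 1.335 μs.
Total = 10.49 μs.

10.49 μs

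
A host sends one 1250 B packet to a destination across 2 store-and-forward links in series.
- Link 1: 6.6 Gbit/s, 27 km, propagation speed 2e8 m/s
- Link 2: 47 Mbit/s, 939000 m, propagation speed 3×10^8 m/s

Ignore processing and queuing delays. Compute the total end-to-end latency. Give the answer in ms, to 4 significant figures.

L = 1250 × 8 = 10000 bits.
Transmission delays (L/R per hop): 0.00151515, 0.212766 ms; sum = 0.214281 ms.
Propagation delays (d/s per hop): 0.135, 3.13 ms; sum = 3.265 ms.
End-to-end = 3.479 ms.

3.479 ms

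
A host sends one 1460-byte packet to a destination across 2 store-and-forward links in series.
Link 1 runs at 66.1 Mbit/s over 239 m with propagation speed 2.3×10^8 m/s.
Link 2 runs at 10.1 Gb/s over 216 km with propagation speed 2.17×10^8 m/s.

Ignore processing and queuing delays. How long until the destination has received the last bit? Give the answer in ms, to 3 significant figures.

L = 1460 × 8 = 11680 bits.
Transmission delays (L/R per hop): 0.176702, 0.00115644 ms; sum = 0.177858 ms.
Propagation delays (d/s per hop): 0.00103913, 0.995392 ms; sum = 0.996431 ms.
End-to-end = 1.17 ms.

1.17 ms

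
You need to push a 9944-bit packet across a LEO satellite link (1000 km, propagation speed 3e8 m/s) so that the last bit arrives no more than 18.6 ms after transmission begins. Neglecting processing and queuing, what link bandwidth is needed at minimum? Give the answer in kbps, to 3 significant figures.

Propagation delay = 1000000 / 300000000 = 3.33333 ms.
Transmission budget = 18.6 − 3.33333 = 15.2667 ms.
R ≥ L / t_tx = 9944 bits / 0.0152667 s = 651 kbps.

651 kbps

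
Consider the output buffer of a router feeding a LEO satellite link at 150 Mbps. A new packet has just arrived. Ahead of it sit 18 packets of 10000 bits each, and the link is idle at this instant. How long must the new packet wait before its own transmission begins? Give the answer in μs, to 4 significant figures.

1200 μs

Each queued packet: L/R = 10000/150000000 = 66.6667 μs.
18 queued → 1200 μs.
Queuing delay = 1200 μs.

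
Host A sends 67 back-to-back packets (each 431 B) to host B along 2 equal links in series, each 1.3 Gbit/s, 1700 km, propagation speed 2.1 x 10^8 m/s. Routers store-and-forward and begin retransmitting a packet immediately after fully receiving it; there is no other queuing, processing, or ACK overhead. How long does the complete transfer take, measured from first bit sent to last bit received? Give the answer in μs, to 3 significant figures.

16400 μs

Per-hop transmission t_tx = L/R = 3448/1300000000 = 2.65231 μs.
Per-hop propagation t_prop = 1700000/210000000 = 8095.24 μs.
Pipeline fill: first packet needs 2·t_tx to clear all hops; remaining 66 packets each add one t_tx.
Total = (2+67-1)·t_tx + 2·t_prop = 68·2.65231 + 2·8095.24 = 16400 μs.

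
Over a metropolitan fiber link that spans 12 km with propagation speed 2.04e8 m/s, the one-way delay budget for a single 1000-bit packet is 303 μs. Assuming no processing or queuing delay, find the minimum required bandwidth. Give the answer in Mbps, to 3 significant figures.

4.10 Mbps

Propagation delay = 12000 / 204000000 = 58.8235 μs.
Transmission budget = 303 − 58.8235 = 244.176 μs.
R ≥ L / t_tx = 1000 bits / 0.000244176 s = 4.10 Mbps.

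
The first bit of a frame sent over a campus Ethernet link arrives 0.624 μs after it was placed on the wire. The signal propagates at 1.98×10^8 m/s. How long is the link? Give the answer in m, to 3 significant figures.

d = s × t_prop = 198000000 × 6.24e-07 = 124 m.

124 m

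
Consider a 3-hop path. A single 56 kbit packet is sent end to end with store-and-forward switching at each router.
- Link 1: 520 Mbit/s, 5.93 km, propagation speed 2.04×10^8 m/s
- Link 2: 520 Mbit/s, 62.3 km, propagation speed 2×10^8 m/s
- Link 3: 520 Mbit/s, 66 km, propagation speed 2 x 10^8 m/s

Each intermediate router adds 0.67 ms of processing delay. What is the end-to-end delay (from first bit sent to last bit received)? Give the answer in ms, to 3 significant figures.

L = 56000 bits.
Transmission delay per hop = L/R = 56000/520000000 = 0.107692 ms; 3 hops → 0.323077 ms.
Propagation delays (d/s per hop): 0.0290686, 0.3115, 0.33 ms; sum = 0.670569 ms.
Processing at 2 router(s): 2 × 0.67 ms = 1.34 ms.
End-to-end = 2.33 ms.

2.33 ms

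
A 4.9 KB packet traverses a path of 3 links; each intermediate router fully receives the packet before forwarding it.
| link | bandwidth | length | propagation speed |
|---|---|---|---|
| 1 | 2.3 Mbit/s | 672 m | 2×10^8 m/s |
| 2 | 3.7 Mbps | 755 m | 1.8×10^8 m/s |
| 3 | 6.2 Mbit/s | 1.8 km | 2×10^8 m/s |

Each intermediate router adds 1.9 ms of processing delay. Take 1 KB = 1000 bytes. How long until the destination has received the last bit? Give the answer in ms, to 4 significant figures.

37.78 ms

L = 39200 bits.
Transmission delays (L/R per hop): 17.0435, 10.5946, 6.32258 ms; sum = 33.9607 ms.
Propagation delays (d/s per hop): 0.00336, 0.00419444, 0.009 ms; sum = 0.0165544 ms.
Processing at 2 router(s): 2 × 1.9 ms = 3.8 ms.
End-to-end = 37.78 ms.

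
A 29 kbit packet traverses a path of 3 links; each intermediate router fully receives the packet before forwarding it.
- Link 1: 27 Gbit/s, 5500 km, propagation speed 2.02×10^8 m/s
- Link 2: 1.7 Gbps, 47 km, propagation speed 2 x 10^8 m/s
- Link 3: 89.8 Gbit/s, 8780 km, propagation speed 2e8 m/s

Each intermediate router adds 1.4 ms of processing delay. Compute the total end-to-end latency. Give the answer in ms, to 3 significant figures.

74.2 ms

L = 29000 bits.
Transmission delays (L/R per hop): 0.00107407, 0.0170588, 0.00032294 ms; sum = 0.0184558 ms.
Propagation delays (d/s per hop): 27.2277, 0.235, 43.9 ms; sum = 71.3627 ms.
Processing at 2 router(s): 2 × 1.4 ms = 2.8 ms.
End-to-end = 74.2 ms.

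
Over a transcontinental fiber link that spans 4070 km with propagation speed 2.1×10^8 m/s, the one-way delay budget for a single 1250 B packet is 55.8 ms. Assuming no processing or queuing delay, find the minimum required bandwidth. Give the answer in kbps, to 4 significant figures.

L = 10000 bits.
Propagation delay = 4070000 / 210000000 = 19.381 ms.
Transmission budget = 55.8 − 19.381 = 36.419 ms.
R ≥ L / t_tx = 10000 bits / 0.036419 s = 274.6 kbps.

274.6 kbps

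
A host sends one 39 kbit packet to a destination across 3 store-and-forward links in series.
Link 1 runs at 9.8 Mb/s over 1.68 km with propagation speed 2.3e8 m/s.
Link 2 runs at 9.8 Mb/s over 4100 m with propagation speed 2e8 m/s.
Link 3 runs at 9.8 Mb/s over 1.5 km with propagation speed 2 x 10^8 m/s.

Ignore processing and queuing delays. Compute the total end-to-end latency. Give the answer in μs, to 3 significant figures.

12000 μs

L = 39000 bits.
Transmission delay per hop = L/R = 39000/9800000 = 3979.59 μs; 3 hops → 11938.8 μs.
Propagation delays (d/s per hop): 7.30435, 20.5, 7.5 μs; sum = 35.3043 μs.
End-to-end = 12000 μs.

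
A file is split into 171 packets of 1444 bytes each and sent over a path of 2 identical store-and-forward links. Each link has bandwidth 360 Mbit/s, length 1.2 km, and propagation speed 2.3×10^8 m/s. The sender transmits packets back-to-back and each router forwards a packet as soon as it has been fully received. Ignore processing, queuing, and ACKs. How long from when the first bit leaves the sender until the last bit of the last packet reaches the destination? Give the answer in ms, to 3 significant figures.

Per-hop transmission t_tx = L/R = 11552/360000000 = 0.0320889 ms.
Per-hop propagation t_prop = 1200/2.3e+08 = 0.00521739 ms.
Pipeline fill: first packet needs 2·t_tx to clear all hops; remaining 170 packets each add one t_tx.
Total = (2+171-1)·t_tx + 2·t_prop = 172·0.0320889 + 2·0.00521739 = 5.53 ms.

5.53 ms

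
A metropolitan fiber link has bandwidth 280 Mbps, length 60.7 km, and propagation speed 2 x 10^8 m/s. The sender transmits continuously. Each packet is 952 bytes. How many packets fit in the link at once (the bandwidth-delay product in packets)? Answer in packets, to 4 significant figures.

Propagation delay = 60700 / 200000000 = 0.0003035 s.
BDP = R × t_prop = 280000000 × 0.0003035 = 84980 bits.
In packets of 7616 bits: 11.16 packets.

11.16 packets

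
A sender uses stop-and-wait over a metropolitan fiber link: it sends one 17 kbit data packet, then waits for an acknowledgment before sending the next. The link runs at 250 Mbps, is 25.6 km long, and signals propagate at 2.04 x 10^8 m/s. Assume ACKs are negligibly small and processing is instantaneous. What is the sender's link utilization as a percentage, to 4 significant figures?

t_tx = L/R = 17000/250000000 = 6.8e-05 s.
t_prop = 25600/204000000 = 0.00012549 s; RTT = 0.00025098 s.
Cycle = t_tx + RTT = 0.00031898 s.
Utilization = t_tx / cycle = 6.8e-05/0.00031898 = 21.32 %.

21.32 %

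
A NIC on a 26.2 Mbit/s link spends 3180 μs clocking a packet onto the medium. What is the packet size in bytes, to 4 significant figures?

10410 bytes

L = R × t_tx = 26200000 b/s × 0.00318 s = 83316 bits.
In bytes: 83316 / 8 = 10410 bytes.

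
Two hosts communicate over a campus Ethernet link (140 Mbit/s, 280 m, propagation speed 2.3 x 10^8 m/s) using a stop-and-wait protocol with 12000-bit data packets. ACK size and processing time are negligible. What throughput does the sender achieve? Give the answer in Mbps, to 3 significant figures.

t_tx = L/R = 12000/140000000 = 8.57143e-05 s.
t_prop = 280/2.3e+08 = 1.21739e-06 s; RTT = 2.43478e-06 s.
Cycle = t_tx + RTT = 8.81491e-05 s.
Throughput = L / cycle = 12000 / 8.81491e-05 = 136 Mbps.

136 Mbps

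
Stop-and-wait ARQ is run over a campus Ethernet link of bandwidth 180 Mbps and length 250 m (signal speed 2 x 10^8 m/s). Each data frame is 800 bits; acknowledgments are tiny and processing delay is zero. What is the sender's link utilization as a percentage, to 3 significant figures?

64.0 %

t_tx = L/R = 800/180000000 = 4.44444e-06 s.
t_prop = 250/200000000 = 1.25e-06 s; RTT = 2.5e-06 s.
Cycle = t_tx + RTT = 6.94444e-06 s.
Utilization = t_tx / cycle = 4.44444e-06/6.94444e-06 = 64.0 %.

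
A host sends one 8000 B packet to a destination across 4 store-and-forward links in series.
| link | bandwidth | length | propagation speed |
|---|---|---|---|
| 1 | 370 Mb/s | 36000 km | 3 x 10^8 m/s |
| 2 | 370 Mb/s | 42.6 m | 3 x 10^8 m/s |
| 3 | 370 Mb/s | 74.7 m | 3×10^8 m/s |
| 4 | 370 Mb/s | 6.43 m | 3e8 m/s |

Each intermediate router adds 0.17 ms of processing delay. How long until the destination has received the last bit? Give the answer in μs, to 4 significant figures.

121200 μs

L = 8000 × 8 = 64000 bits.
Transmission delay per hop = L/R = 64000/370000000 = 172.973 μs; 4 hops → 691.892 μs.
Propagation delays (d/s per hop): 120000, 0.142, 0.249, 0.0214333 μs; sum = 120000 μs.
Processing at 3 router(s): 3 × 0.17 ms = 510 μs.
End-to-end = 121200 μs.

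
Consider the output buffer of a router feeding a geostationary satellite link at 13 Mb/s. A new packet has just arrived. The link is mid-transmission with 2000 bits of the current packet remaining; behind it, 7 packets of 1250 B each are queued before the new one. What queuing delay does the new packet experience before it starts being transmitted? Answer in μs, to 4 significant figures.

Each queued packet: L/R = 10000/13000000 = 769.231 μs.
7 queued → 5384.62 μs.
Plus remaining 2000 bits of current packet: 153.846 μs.
Queuing delay = 5538 μs.

5538 μs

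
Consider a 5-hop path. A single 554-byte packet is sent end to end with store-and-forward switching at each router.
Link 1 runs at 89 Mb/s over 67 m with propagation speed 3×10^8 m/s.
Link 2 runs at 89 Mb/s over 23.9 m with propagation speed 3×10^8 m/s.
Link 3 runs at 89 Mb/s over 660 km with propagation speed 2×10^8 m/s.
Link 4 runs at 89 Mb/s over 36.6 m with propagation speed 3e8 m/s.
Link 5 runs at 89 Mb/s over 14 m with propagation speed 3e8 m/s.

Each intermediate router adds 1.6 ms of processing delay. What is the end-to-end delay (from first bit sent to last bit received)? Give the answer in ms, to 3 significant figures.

9.95 ms

L = 554 × 8 = 4432 bits.
Transmission delay per hop = L/R = 4432/89000000 = 0.0497978 ms; 5 hops → 0.248989 ms.
Propagation delays (d/s per hop): 0.000223333, 7.96667e-05, 3.3, 0.000122, 4.66667e-05 ms; sum = 3.30047 ms.
Processing at 4 router(s): 4 × 1.6 ms = 6.4 ms.
End-to-end = 9.95 ms.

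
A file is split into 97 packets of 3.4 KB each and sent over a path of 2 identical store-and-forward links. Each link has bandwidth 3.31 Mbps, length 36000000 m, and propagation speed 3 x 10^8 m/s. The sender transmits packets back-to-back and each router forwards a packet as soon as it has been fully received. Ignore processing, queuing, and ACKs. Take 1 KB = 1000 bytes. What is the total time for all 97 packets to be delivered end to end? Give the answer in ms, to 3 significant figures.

Per-hop transmission t_tx = L/R = 27200/3310000 = 8.21752 ms.
Per-hop propagation t_prop = 36000000/300000000 = 120 ms.
Pipeline fill: first packet needs 2·t_tx to clear all hops; remaining 96 packets each add one t_tx.
Total = (2+97-1)·t_tx + 2·t_prop = 98·8.21752 + 2·120 = 1050 ms.

1050 ms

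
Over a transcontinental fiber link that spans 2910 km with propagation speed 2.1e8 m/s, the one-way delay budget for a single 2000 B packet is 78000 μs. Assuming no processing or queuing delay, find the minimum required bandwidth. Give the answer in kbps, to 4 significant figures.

249.4 kbps

L = 16000 bits.
Propagation delay = 2910000 / 210000000 = 13857.1 μs.
Transmission budget = 78000 − 13857.1 = 64142.9 μs.
R ≥ L / t_tx = 16000 bits / 0.0641429 s = 249.4 kbps.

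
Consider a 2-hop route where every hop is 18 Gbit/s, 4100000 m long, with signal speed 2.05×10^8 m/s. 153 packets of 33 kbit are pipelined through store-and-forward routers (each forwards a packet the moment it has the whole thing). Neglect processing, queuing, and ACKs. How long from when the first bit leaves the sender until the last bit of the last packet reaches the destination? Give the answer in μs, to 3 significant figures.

Per-hop transmission t_tx = L/R = 33000/18000000000 = 1.83333 μs.
Per-hop propagation t_prop = 4100000/2.05e+08 = 20000 μs.
Pipeline fill: first packet needs 2·t_tx to clear all hops; remaining 152 packets each add one t_tx.
Total = (2+153-1)·t_tx + 2·t_prop = 154·1.83333 + 2·20000 = 40300 μs.

40300 μs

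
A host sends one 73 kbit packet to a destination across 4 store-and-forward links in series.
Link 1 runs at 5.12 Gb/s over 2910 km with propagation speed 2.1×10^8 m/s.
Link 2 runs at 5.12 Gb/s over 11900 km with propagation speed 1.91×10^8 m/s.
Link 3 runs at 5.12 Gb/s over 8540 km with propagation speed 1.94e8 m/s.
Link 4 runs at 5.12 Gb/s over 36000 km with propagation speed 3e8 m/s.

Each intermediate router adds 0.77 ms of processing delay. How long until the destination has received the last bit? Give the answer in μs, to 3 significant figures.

243000 μs

L = 73000 bits.
Transmission delay per hop = L/R = 73000/5120000000 = 14.2578 μs; 4 hops → 57.0313 μs.
Propagation delays (d/s per hop): 13857.1, 62303.7, 44020.6, 120000 μs; sum = 240181 μs.
Processing at 3 router(s): 3 × 0.77 ms = 2310 μs.
End-to-end = 243000 μs.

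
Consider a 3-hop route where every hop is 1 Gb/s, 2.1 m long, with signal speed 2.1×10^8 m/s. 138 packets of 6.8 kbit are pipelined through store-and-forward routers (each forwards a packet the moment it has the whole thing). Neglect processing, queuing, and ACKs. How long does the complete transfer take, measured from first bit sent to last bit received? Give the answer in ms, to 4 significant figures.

0.9520 ms

Per-hop transmission t_tx = L/R = 6800/1000000000 = 0.0068 ms.
Per-hop propagation t_prop = 2.1/210000000 = 1e-05 ms.
Pipeline fill: first packet needs 3·t_tx to clear all hops; remaining 137 packets each add one t_tx.
Total = (3+138-1)·t_tx + 3·t_prop = 140·0.0068 + 3·1e-05 = 0.9520 ms.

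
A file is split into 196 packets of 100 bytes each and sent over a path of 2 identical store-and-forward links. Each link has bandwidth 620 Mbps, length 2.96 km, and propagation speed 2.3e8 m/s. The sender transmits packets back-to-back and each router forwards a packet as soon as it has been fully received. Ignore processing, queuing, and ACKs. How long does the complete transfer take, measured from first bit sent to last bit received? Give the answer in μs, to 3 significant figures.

Per-hop transmission t_tx = L/R = 800/620000000 = 1.29032 μs.
Per-hop propagation t_prop = 2960/2.3e+08 = 12.8696 μs.
Pipeline fill: first packet needs 2·t_tx to clear all hops; remaining 195 packets each add one t_tx.
Total = (2+196-1)·t_tx + 2·t_prop = 197·1.29032 + 2·12.8696 = 280 μs.

280 μs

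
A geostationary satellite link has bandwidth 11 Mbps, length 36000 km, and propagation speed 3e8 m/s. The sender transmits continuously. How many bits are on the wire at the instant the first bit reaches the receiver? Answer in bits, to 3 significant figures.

1320000 bits

Propagation delay = 36000000 / 300000000 = 0.12 s.
BDP = R × t_prop = 11000000 × 0.12 = 1320000 bits.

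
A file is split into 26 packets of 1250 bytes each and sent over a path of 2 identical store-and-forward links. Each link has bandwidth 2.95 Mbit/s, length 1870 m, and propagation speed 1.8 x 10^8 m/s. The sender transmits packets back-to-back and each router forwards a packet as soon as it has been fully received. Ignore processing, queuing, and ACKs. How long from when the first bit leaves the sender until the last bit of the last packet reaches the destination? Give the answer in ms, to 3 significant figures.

91.5 ms

Per-hop transmission t_tx = L/R = 10000/2950000 = 3.38983 ms.
Per-hop propagation t_prop = 1870/180000000 = 0.0103889 ms.
Pipeline fill: first packet needs 2·t_tx to clear all hops; remaining 25 packets each add one t_tx.
Total = (2+26-1)·t_tx + 2·t_prop = 27·3.38983 + 2·0.0103889 = 91.5 ms.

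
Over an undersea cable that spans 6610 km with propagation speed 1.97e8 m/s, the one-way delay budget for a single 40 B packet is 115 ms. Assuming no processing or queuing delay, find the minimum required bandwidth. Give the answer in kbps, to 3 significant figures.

L = 320 bits.
Propagation delay = 6610000 / 197000000 = 33.5533 ms.
Transmission budget = 115 − 33.5533 = 81.4467 ms.
R ≥ L / t_tx = 320 bits / 0.0814467 s = 3.93 kbps.

3.93 kbps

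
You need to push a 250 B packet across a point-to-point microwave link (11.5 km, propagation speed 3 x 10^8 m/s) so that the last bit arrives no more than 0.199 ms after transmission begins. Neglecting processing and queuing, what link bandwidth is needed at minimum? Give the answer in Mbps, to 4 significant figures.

L = 2000 bits.
Propagation delay = 11500 / 300000000 = 0.0383333 ms.
Transmission budget = 0.199 − 0.0383333 = 0.160667 ms.
R ≥ L / t_tx = 2000 bits / 0.000160667 s = 12.45 Mbps.

12.45 Mbps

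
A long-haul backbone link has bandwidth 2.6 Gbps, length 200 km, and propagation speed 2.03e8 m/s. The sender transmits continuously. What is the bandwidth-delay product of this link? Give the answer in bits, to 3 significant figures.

2560000 bits

Propagation delay = 200000 / 2.03e+08 = 0.000985222 s.
BDP = R × t_prop = 2600000000 × 0.000985222 = 2561580 bits.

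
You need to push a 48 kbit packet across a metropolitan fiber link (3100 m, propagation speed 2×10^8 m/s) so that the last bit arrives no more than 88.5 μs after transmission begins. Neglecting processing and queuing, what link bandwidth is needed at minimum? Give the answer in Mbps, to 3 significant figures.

Propagation delay = 3100 / 200000000 = 15.5 μs.
Transmission budget = 88.5 − 15.5 = 73 μs.
R ≥ L / t_tx = 48000 bits / 7.3e-05 s = 658 Mbps.

658 Mbps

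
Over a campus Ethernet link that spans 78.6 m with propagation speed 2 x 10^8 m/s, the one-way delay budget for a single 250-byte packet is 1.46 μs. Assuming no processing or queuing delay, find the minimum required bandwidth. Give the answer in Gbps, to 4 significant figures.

1.874 Gbps

L = 2000 bits.
Propagation delay = 78.6 / 200000000 = 0.393 μs.
Transmission budget = 1.46 − 0.393 = 1.067 μs.
R ≥ L / t_tx = 2000 bits / 1.067e-06 s = 1.874 Gbps.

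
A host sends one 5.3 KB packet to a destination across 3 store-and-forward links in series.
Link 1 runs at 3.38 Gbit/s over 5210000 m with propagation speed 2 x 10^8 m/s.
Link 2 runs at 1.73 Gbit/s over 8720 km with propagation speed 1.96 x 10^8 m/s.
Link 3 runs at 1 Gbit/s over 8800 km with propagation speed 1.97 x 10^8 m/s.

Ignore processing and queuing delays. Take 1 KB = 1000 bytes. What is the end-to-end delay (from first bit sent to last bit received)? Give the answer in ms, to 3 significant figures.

L = 42400 bits.
Transmission delays (L/R per hop): 0.0125444, 0.0245087, 0.0424 ms; sum = 0.079453 ms.
Propagation delays (d/s per hop): 26.05, 44.4898, 44.6701 ms; sum = 115.21 ms.
End-to-end = 115 ms.

115 ms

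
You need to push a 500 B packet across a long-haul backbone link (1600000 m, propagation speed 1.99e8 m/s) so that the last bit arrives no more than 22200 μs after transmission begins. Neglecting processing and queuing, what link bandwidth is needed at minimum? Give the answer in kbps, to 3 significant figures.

282 kbps

L = 4000 bits.
Propagation delay = 1600000 / 199000000 = 8040.2 μs.
Transmission budget = 22200 − 8040.2 = 14159.8 μs.
R ≥ L / t_tx = 4000 bits / 0.0141598 s = 282 kbps.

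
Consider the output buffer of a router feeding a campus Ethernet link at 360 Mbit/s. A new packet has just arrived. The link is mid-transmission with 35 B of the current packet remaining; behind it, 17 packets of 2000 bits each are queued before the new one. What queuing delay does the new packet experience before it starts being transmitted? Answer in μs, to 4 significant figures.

Each queued packet: L/R = 2000/360000000 = 5.55556 μs.
17 queued → 94.4444 μs.
Plus remaining 280 bits of current packet: 0.777778 μs.
Queuing delay = 95.22 μs.

95.22 μs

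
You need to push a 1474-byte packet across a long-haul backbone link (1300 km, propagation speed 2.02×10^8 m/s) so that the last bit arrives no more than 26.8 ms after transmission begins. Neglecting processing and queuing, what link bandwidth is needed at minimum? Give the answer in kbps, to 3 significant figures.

L = 11792 bits.
Propagation delay = 1300000 / 202000000 = 6.43564 ms.
Transmission budget = 26.8 − 6.43564 = 20.3644 ms.
R ≥ L / t_tx = 11792 bits / 0.0203644 s = 579 kbps.

579 kbps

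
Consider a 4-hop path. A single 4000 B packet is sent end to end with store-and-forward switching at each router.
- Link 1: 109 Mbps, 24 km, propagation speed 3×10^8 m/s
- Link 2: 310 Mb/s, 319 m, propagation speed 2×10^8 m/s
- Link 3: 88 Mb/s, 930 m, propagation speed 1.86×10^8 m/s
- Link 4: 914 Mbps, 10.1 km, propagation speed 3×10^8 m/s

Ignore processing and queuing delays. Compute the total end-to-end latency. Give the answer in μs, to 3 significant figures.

916 μs

L = 4000 × 8 = 32000 bits.
Transmission delays (L/R per hop): 293.578, 103.226, 363.636, 35.0109 μs; sum = 795.451 μs.
Propagation delays (d/s per hop): 80, 1.595, 5, 33.6667 μs; sum = 120.262 μs.
End-to-end = 916 μs.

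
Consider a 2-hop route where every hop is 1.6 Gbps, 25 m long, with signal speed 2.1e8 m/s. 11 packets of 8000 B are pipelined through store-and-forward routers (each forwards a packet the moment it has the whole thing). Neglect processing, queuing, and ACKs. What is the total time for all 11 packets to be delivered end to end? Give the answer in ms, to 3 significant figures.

0.480 ms

Per-hop transmission t_tx = L/R = 64000/1600000000 = 0.04 ms.
Per-hop propagation t_prop = 25/210000000 = 0.000119048 ms.
Pipeline fill: first packet needs 2·t_tx to clear all hops; remaining 10 packets each add one t_tx.
Total = (2+11-1)·t_tx + 2·t_prop = 12·0.04 + 2·0.000119048 = 0.480 ms.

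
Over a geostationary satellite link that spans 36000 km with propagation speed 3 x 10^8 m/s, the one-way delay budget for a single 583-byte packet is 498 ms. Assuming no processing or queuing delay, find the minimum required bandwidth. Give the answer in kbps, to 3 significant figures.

12.3 kbps

L = 4664 bits.
Propagation delay = 36000000 / 300000000 = 120 ms.
Transmission budget = 498 − 120 = 378 ms.
R ≥ L / t_tx = 4664 bits / 0.378 s = 12.3 kbps.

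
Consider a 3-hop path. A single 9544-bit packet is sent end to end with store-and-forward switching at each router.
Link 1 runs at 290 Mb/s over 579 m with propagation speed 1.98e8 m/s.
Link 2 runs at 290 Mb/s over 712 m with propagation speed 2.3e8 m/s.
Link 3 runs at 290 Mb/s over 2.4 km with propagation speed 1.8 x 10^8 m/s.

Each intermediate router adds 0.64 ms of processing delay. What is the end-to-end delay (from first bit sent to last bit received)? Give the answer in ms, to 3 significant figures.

Transmission delay per hop = L/R = 9544/290000000 = 0.0329103 ms; 3 hops → 0.098731 ms.
Propagation delays (d/s per hop): 0.00292424, 0.00309565, 0.0133333 ms; sum = 0.0193532 ms.
Processing at 2 router(s): 2 × 0.64 ms = 1.28 ms.
End-to-end = 1.40 ms.

1.40 ms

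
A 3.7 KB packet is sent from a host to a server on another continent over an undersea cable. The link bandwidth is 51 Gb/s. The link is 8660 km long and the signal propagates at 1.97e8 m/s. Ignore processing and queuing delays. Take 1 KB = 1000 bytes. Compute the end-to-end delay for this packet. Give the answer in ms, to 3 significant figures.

44.0 ms

L = 29600 bits.
Transmission delay = L/R = 29600 / 51000000000 = 0.000580392 ms.
Propagation delay = d/s = 8660000 m / 197000000 m/s = 43.9594 ms.
Total = 44.0 ms.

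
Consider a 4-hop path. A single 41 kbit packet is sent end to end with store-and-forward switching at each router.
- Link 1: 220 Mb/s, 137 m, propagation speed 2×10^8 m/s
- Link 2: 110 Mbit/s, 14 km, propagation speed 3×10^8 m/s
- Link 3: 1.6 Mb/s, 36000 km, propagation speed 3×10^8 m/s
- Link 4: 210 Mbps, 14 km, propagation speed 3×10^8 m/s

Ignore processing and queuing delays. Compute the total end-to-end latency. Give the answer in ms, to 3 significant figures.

146 ms

L = 41000 bits.
Transmission delays (L/R per hop): 0.186364, 0.372727, 25.625, 0.195238 ms; sum = 26.3793 ms.
Propagation delays (d/s per hop): 0.000685, 0.0466667, 120, 0.0466667 ms; sum = 120.094 ms.
End-to-end = 146 ms.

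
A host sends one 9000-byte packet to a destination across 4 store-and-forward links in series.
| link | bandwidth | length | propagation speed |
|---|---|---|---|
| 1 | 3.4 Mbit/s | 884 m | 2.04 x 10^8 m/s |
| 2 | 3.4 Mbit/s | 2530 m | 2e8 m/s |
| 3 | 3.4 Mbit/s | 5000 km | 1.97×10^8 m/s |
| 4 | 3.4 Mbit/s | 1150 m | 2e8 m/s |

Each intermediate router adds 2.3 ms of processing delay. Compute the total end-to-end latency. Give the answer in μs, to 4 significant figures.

117000 μs

L = 9000 × 8 = 72000 bits.
Transmission delay per hop = L/R = 72000/3400000 = 21176.5 μs; 4 hops → 84705.9 μs.
Propagation delays (d/s per hop): 4.33333, 12.65, 25380.7, 5.75 μs; sum = 25403.4 μs.
Processing at 3 router(s): 3 × 2.3 ms = 6900 μs.
End-to-end = 117000 μs.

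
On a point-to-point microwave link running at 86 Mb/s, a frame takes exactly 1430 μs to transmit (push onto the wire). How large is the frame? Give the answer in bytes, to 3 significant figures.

15400 bytes

L = R × t_tx = 86000000 b/s × 0.00143 s = 122980 bits.
In bytes: 122980 / 8 = 15400 bytes.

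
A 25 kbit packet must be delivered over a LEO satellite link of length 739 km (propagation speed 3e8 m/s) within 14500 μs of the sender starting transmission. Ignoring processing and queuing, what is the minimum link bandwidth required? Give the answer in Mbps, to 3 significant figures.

Propagation delay = 739000 / 300000000 = 2463.33 μs.
Transmission budget = 14500 − 2463.33 = 12036.7 μs.
R ≥ L / t_tx = 25000 bits / 0.0120367 s = 2.08 Mbps.

2.08 Mbps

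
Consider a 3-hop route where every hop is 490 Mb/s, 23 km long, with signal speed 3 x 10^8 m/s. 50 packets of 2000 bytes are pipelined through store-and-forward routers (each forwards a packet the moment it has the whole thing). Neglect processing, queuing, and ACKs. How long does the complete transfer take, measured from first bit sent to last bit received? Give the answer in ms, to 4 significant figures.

1.928 ms

Per-hop transmission t_tx = L/R = 16000/490000000 = 0.0326531 ms.
Per-hop propagation t_prop = 23000/300000000 = 0.0766667 ms.
Pipeline fill: first packet needs 3·t_tx to clear all hops; remaining 49 packets each add one t_tx.
Total = (3+50-1)·t_tx + 3·t_prop = 52·0.0326531 + 3·0.0766667 = 1.928 ms.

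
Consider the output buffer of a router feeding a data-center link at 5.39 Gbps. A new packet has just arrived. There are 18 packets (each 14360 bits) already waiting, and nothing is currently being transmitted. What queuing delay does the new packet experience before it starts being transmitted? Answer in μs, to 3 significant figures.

Each queued packet: L/R = 14360/5390000000 = 2.66419 μs.
18 queued → 47.9555 μs.
Queuing delay = 48.0 μs.

48.0 μs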